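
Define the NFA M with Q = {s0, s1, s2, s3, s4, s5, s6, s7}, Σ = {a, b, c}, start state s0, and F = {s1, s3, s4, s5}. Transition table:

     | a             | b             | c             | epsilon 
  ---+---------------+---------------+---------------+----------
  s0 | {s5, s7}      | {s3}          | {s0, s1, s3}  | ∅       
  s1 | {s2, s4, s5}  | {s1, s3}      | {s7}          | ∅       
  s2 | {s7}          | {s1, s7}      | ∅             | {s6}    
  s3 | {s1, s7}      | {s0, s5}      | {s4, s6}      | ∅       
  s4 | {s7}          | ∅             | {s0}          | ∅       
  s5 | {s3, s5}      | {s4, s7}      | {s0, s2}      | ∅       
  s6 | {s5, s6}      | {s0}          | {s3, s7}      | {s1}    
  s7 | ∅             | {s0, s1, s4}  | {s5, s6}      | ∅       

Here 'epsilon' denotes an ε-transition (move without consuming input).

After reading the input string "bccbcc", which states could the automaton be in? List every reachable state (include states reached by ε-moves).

Start in {s0}.
Read 'b': s0→{s3}; now {s3}.
Read 'c': s3→{s4, s6}; union {s4, s6}; ε-closure = {s1, s4, s6}.
Read 'c': s1→{s7}, s4→{s0}, s6→{s3, s7}; now {s0, s3, s7}.
Read 'b': s0→{s3}, s3→{s0, s5}, s7→{s0, s1, s4}; now {s0, s1, s3, s4, s5}.
Read 'c': s0→{s0, s1, s3}, s1→{s7}, s3→{s4, s6}, s4→{s0}, s5→{s0, s2}; now {s0, s1, s2, s3, s4, s6, s7}.
Read 'c': s0→{s0, s1, s3}, s1→{s7}, s2→∅, s3→{s4, s6}, s4→{s0}, s6→{s3, s7}, s7→{s5, s6}; now {s0, s1, s3, s4, s5, s6, s7}.

{s0, s1, s3, s4, s5, s6, s7}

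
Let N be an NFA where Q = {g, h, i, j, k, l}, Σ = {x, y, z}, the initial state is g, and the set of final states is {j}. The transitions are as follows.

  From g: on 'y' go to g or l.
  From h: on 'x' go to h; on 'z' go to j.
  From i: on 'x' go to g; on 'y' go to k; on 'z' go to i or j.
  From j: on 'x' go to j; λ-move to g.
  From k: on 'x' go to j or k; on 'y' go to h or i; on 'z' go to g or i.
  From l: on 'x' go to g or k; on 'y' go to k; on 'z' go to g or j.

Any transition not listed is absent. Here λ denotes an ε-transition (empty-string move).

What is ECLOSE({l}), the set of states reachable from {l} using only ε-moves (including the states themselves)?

Begin with {l}.
No ε-moves leave this set, so the closure equals the set itself.

{l}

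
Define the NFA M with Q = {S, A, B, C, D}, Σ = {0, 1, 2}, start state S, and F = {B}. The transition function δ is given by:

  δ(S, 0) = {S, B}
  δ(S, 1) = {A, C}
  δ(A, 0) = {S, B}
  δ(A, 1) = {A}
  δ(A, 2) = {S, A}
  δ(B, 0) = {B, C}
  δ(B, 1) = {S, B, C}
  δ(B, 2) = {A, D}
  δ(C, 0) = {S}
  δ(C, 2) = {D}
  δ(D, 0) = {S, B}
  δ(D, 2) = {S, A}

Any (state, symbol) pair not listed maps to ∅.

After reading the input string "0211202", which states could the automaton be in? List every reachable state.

{A, D}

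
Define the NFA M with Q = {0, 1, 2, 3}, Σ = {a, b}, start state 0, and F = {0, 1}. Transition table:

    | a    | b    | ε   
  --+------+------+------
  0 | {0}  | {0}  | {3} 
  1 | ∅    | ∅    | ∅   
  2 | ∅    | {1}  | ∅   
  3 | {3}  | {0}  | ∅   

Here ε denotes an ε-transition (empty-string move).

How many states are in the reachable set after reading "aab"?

2

Start: ε-closure({0}) = {0, 3}.
Read 'a': 0→{0}, 3→{3}; now {0, 3}.
Read 'a': 0→{0}, 3→{3}; now {0, 3}.
Read 'b': 0→{0}, 3→{0}; union {0}; ε-closure = {0, 3}.
That set has 2 states.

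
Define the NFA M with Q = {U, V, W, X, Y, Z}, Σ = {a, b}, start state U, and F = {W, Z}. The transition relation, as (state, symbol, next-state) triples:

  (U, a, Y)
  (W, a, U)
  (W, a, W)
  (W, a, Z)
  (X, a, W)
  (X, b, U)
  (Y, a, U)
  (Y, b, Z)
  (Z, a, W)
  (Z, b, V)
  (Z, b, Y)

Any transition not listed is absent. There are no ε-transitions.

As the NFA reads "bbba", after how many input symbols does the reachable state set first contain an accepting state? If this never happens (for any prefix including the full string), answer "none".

none

Start in {U}.
Read 'b': U→∅; now ∅.
The set is empty and remains empty for the remaining 3 symbols.
No reachable set along the way intersects F.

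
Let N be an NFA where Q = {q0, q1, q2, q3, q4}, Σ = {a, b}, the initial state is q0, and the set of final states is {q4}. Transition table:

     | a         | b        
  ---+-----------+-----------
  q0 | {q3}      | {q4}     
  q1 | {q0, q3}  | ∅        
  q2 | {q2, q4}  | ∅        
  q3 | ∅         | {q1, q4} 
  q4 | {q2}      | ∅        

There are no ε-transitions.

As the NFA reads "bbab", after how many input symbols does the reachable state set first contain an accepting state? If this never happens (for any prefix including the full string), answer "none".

Start in {q0}.
Read 'b': q0→{q4}; now {q4}.
None of the earlier sets intersect F, but {q4} does.

1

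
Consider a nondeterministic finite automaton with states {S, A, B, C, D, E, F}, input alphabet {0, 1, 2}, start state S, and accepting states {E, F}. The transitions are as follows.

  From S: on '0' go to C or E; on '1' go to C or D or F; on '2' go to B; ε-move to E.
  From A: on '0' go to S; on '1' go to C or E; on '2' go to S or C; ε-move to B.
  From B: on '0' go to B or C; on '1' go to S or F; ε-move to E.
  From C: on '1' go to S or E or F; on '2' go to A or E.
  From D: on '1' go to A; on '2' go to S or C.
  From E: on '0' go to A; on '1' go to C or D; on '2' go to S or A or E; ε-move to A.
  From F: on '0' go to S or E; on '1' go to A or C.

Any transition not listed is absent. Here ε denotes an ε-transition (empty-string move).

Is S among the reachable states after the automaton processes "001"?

Yes

Start: ε-closure({S}) = {S, A, B, E}.
Read '0': {S, A, B, E} → {S, A, B, C, E}.
Read '0': {S, A, B, C, E} → {S, A, B, C, E}.
Read '1': {S, A, B, C, E} → {S, A, B, C, D, E, F}.
State S is in {S, A, B, C, D, E, F}.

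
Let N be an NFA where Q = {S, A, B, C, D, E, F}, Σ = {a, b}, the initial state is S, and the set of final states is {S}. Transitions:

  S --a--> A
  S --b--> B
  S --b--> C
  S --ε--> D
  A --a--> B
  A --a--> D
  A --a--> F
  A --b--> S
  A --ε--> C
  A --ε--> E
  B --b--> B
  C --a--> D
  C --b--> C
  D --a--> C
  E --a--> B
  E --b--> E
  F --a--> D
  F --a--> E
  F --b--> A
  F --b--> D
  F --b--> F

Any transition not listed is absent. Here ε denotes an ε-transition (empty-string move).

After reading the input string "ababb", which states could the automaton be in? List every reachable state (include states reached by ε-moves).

Start: ε-closure({S}) = {S, D}.
Read 'a': {S, D} → {A, C, E}.
Read 'b': {A, C, E} → {S, C, D, E}.
Read 'a': {S, C, D, E} → {A, B, C, D, E}.
Read 'b': {A, B, C, D, E} → {S, B, C, D, E}.
Read 'b': {S, B, C, D, E} → {B, C, E}.

{B, C, E}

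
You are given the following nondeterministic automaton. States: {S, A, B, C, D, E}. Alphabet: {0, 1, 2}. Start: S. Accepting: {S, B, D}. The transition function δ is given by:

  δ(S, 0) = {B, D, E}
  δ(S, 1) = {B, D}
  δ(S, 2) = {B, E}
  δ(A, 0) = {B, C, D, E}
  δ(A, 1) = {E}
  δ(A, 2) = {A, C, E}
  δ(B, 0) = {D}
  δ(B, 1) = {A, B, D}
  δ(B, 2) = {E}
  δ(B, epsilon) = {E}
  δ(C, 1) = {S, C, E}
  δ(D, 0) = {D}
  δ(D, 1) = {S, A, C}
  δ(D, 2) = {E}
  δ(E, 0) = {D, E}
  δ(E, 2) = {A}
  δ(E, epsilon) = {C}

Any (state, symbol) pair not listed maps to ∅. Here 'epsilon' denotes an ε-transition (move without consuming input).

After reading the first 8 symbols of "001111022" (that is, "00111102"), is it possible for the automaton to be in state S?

No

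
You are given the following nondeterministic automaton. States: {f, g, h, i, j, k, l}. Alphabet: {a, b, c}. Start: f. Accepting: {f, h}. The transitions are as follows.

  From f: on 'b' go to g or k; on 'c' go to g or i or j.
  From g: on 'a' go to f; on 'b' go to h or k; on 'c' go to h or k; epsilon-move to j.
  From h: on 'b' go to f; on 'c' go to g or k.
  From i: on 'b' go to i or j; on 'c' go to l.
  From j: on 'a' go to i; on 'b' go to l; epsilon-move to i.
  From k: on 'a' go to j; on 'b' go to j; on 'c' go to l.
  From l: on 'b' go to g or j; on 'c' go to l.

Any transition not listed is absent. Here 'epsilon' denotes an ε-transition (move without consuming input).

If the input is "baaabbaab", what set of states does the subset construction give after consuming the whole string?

Start in {f}.
Read 'b': {f} → {g, i, j, k}.
Read 'a': {g, i, j, k} → {f, i, j}.
Read 'a': {f, i, j} → {i}.
Read 'a': {i} → ∅.
The set is empty and remains empty for the remaining 5 symbols.

∅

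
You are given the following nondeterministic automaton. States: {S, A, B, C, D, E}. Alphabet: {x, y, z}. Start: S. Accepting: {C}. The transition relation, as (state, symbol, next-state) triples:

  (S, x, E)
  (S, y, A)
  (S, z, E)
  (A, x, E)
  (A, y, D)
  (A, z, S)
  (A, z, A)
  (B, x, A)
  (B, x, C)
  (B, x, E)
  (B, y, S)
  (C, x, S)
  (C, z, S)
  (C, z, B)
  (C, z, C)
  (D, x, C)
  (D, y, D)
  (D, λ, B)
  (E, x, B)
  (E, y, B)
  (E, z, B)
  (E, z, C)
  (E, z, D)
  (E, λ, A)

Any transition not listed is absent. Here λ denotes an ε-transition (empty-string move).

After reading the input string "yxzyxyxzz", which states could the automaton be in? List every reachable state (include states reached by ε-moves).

Start in {S}.
Read 'y': {S} → {A}.
Read 'x': {A} → {A, E}.
Read 'z': {A, E} → {S, A, B, C, D}.
Read 'y': {S, A, B, C, D} → {S, A, B, D}.
Read 'x': {S, A, B, D} → {A, C, E}.
Read 'y': {A, C, E} → {B, D}.
Read 'x': {B, D} → {A, C, E}.
Read 'z': {A, C, E} → {S, A, B, C, D}.
Read 'z': {S, A, B, C, D} → {S, A, B, C, E}.

{S, A, B, C, E}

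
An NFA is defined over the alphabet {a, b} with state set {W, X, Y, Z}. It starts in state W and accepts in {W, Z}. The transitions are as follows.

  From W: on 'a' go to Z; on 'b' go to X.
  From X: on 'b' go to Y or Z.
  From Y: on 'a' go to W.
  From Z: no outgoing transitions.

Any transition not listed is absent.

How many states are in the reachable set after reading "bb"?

Start in {W}.
Read 'b': W→{X}; now {X}.
Read 'b': X→{Y, Z}; now {Y, Z}.
That set has 2 states.

2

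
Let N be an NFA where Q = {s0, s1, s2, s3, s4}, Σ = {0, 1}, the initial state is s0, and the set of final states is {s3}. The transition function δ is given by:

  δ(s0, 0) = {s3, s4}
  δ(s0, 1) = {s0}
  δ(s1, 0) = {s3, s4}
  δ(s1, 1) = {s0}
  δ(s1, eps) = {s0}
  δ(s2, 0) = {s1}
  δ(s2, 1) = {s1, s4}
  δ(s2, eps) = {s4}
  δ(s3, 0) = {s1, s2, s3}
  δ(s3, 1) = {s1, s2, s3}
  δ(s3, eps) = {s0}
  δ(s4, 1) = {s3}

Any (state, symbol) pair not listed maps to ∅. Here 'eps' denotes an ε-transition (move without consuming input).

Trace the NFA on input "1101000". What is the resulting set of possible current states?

{s0, s1, s2, s3, s4}

Start in {s0}.
Read '1': s0→{s0}; now {s0}.
Read '1': s0→{s0}; now {s0}.
Read '0': s0→{s3, s4}; union {s3, s4}; ε-closure = {s0, s3, s4}.
Read '1': s0→{s0}, s3→{s1, s2, s3}, s4→{s3}; union {s0, s1, s2, s3}; ε-closure = {s0, s1, s2, s3, s4}.
Read '0': s0→{s3, s4}, s1→{s3, s4}, s2→{s1}, s3→{s1, s2, s3}, s4→∅; union {s1, s2, s3, s4}; ε-closure = {s0, s1, s2, s3, s4}.
Read '0': s0→{s3, s4}, s1→{s3, s4}, s2→{s1}, s3→{s1, s2, s3}, s4→∅; union {s1, s2, s3, s4}; ε-closure = {s0, s1, s2, s3, s4}.
Read '0': s0→{s3, s4}, s1→{s3, s4}, s2→{s1}, s3→{s1, s2, s3}, s4→∅; union {s1, s2, s3, s4}; ε-closure = {s0, s1, s2, s3, s4}.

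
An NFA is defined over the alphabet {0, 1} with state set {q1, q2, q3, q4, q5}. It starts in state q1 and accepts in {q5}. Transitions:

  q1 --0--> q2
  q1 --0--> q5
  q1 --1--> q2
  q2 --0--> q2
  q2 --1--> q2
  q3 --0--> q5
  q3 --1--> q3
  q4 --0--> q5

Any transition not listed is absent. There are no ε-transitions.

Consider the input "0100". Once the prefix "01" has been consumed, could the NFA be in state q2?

Start in {q1}.
Read '0': q1→{q2, q5}; now {q2, q5}.
Read '1': q2→{q2}, q5→∅; now {q2}.
State q2 is in {q2}.

Yes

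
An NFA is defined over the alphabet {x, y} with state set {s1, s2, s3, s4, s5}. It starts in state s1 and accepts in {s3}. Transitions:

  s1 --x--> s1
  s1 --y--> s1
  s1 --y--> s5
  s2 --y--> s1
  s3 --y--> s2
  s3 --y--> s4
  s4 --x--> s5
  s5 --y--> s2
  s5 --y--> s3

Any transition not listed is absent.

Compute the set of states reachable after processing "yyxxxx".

{s1}

Start in {s1}.
Read 'y': s1→{s1, s5}; now {s1, s5}.
Read 'y': s1→{s1, s5}, s5→{s2, s3}; now {s1, s2, s3, s5}.
Read 'x': s1→{s1}, s2→∅, s3→∅, s5→∅; now {s1}.
Read 'x': s1→{s1}; now {s1}.
Read 'x': s1→{s1}; now {s1}.
Read 'x': s1→{s1}; now {s1}.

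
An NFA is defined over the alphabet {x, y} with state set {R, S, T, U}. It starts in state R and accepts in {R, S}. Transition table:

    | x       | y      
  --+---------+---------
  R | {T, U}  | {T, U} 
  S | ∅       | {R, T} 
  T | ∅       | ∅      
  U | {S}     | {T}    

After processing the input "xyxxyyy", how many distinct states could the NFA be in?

0

Start in {R}.
Read 'x': R→{T, U}; now {T, U}.
Read 'y': T→∅, U→{T}; now {T}.
Read 'x': T→∅; now ∅.
The set is empty and remains empty for the remaining 4 symbols.
That set has 0 states.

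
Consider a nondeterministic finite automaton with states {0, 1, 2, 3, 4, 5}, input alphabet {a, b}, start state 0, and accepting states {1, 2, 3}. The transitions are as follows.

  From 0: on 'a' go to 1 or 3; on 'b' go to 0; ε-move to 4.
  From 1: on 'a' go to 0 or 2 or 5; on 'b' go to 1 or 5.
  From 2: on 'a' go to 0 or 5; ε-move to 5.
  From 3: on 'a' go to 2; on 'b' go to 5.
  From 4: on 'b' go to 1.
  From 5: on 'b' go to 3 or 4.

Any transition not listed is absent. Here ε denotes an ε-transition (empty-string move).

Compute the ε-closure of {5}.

{5}

Begin with {5}.
No ε-moves leave this set, so the closure equals the set itself.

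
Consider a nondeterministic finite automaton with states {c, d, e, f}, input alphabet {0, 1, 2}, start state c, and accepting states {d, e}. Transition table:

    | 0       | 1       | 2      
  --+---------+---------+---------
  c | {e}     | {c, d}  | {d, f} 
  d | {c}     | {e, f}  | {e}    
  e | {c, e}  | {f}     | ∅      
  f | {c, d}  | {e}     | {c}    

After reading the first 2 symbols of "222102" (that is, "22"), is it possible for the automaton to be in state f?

Start in {c}.
Read '2': {c} → {d, f}.
Read '2': {d, f} → {c, e}.
State f is not in {c, e}.

No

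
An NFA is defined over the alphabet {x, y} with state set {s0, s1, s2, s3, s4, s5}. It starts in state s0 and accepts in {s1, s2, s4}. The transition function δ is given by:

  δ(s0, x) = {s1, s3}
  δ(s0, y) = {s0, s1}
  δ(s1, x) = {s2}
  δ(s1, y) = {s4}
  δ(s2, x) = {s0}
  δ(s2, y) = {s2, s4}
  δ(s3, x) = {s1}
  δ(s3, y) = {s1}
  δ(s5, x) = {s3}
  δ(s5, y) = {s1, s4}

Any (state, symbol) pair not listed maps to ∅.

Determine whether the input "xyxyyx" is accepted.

Start in {s0}.
Read 'x': {s0} → {s1, s3}.
Read 'y': {s1, s3} → {s1, s4}.
Read 'x': {s1, s4} → {s2}.
Read 'y': {s2} → {s2, s4}.
Read 'y': {s2, s4} → {s2, s4}.
Read 'x': {s2, s4} → {s0}.
The final set {s0} contains no accepting state.

No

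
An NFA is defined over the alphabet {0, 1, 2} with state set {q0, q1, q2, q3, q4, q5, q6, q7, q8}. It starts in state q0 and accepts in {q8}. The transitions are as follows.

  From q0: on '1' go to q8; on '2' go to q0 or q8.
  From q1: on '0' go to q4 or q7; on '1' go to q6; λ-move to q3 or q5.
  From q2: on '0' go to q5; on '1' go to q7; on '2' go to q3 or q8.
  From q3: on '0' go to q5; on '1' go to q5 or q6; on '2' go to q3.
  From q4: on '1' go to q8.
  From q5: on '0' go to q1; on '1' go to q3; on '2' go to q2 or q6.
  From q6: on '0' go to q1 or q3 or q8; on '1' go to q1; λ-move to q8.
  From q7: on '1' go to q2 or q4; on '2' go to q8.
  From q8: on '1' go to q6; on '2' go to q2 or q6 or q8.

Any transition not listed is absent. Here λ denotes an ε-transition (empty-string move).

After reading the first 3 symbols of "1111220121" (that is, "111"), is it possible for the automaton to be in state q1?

Start in {q0}.
Read '1': {q0} → {q8}.
Read '1': {q8} → {q6, q8}.
Read '1': {q6, q8} → {q1, q3, q5, q6, q8}.
State q1 is in {q1, q3, q5, q6, q8}.

Yes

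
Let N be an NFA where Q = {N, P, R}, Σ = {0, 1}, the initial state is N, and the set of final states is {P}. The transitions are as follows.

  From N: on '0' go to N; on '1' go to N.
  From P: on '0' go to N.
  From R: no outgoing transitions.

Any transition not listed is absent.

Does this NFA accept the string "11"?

Start in {N}.
Read '1': N→{N}; now {N}.
Read '1': N→{N}; now {N}.
The final set {N} contains no accepting state.

No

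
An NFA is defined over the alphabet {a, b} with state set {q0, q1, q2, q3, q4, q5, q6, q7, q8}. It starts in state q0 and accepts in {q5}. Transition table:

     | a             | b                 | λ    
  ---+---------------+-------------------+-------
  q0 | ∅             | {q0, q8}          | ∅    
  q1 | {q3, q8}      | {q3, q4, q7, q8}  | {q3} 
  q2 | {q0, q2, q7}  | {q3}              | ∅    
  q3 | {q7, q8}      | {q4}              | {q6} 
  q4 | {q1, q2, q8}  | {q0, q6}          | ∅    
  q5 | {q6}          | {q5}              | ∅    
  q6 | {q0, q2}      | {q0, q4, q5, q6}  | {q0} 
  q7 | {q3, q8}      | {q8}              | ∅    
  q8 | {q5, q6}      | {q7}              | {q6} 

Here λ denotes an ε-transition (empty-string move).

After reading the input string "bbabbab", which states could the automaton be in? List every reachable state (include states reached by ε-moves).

{q0, q3, q4, q5, q6, q7, q8}

Start in {q0}.
Read 'b': q0→{q0, q8}; union {q0, q8}; ε-closure = {q0, q6, q8}.
Read 'b': q0→{q0, q8}, q6→{q0, q4, q5, q6}, q8→{q7}; now {q0, q4, q5, q6, q7, q8}.
Read 'a': q0→∅, q4→{q1, q2, q8}, q5→{q6}, q6→{q0, q2}, q7→{q3, q8}, q8→{q5, q6}; now {q0, q1, q2, q3, q5, q6, q8}.
Read 'b': q0→{q0, q8}, q1→{q3, q4, q7, q8}, q2→{q3}, q3→{q4}, q5→{q5}, q6→{q0, q4, q5, q6}, q8→{q7}; now {q0, q3, q4, q5, q6, q7, q8}.
Read 'b': q0→{q0, q8}, q3→{q4}, q4→{q0, q6}, q5→{q5}, q6→{q0, q4, q5, q6}, q7→{q8}, q8→{q7}; now {q0, q4, q5, q6, q7, q8}.
Read 'a': q0→∅, q4→{q1, q2, q8}, q5→{q6}, q6→{q0, q2}, q7→{q3, q8}, q8→{q5, q6}; now {q0, q1, q2, q3, q5, q6, q8}.
Read 'b': q0→{q0, q8}, q1→{q3, q4, q7, q8}, q2→{q3}, q3→{q4}, q5→{q5}, q6→{q0, q4, q5, q6}, q8→{q7}; now {q0, q3, q4, q5, q6, q7, q8}.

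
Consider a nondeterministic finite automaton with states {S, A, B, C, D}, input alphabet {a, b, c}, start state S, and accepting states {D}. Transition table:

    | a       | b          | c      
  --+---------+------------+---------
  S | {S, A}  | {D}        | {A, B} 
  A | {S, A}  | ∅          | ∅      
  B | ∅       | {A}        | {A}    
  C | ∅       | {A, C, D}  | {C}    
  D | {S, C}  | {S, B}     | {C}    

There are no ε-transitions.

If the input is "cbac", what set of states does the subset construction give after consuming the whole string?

Start in {S}.
Read 'c': S→{A, B}; now {A, B}.
Read 'b': A→∅, B→{A}; now {A}.
Read 'a': A→{S, A}; now {S, A}.
Read 'c': S→{A, B}, A→∅; now {A, B}.

{A, B}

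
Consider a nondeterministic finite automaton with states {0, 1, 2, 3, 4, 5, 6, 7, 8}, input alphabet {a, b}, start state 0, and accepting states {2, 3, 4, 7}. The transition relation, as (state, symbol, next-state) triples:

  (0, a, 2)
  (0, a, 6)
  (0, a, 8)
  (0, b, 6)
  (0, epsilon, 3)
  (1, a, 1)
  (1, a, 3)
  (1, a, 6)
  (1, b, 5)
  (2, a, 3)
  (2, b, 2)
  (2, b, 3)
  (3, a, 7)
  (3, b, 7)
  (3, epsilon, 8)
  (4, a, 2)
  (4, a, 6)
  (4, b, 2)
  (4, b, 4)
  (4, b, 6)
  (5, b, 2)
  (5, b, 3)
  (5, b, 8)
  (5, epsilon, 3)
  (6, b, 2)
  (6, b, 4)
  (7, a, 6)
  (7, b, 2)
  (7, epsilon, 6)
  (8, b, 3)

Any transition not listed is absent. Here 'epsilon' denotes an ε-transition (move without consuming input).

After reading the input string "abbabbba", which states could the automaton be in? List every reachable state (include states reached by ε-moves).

Start: ε-closure({0}) = {0, 3, 8}.
Read 'a': {0, 3, 8} → {2, 6, 7, 8}.
Read 'b': {2, 6, 7, 8} → {2, 3, 4, 8}.
Read 'b': {2, 3, 4, 8} → {2, 3, 4, 6, 7, 8}.
Read 'a': {2, 3, 4, 6, 7, 8} → {2, 3, 6, 7, 8}.
Read 'b': {2, 3, 6, 7, 8} → {2, 3, 4, 6, 7, 8}.
Read 'b': {2, 3, 4, 6, 7, 8} → {2, 3, 4, 6, 7, 8}.
Read 'b': {2, 3, 4, 6, 7, 8} → {2, 3, 4, 6, 7, 8}.
Read 'a': {2, 3, 4, 6, 7, 8} → {2, 3, 6, 7, 8}.

{2, 3, 6, 7, 8}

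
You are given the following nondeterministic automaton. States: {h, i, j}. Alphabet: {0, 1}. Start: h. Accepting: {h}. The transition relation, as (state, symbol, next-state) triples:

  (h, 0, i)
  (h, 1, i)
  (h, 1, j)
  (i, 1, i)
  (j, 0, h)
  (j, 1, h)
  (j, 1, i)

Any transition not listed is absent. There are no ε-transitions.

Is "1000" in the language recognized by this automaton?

No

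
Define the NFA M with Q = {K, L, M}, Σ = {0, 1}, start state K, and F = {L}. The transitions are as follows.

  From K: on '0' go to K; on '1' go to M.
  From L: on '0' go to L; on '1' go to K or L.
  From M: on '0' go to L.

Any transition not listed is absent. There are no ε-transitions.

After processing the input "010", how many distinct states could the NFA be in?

1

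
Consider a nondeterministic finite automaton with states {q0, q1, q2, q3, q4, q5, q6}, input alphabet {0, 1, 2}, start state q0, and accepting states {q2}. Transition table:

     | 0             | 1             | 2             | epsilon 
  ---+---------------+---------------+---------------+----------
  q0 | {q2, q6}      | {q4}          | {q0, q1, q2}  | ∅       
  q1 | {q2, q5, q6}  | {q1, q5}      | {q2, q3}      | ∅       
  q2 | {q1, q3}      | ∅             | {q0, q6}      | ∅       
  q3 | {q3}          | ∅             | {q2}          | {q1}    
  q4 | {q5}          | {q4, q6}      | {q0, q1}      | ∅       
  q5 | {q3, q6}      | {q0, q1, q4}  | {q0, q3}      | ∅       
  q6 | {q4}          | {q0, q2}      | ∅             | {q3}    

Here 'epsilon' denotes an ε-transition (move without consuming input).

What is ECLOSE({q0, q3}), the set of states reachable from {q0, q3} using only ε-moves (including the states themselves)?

Begin with {q0, q3}.
ε-move q3 → q1; add q1.

{q0, q1, q3}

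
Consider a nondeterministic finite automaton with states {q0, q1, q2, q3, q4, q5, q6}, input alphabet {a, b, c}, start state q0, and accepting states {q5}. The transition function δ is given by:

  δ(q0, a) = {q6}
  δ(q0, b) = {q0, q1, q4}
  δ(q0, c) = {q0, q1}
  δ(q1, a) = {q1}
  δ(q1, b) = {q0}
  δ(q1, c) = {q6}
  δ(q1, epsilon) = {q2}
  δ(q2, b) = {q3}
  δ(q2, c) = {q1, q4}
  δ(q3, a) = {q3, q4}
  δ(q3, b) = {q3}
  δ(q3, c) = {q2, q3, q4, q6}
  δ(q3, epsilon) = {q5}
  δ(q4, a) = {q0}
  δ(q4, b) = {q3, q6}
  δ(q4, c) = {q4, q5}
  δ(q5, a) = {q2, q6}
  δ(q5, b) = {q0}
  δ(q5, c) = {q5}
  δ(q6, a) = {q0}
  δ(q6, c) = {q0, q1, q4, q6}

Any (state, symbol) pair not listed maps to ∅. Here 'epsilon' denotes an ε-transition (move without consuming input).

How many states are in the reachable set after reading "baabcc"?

Start in {q0}.
Read 'b': {q0} → {q0, q1, q2, q4}.
Read 'a': {q0, q1, q2, q4} → {q0, q1, q2, q6}.
Read 'a': {q0, q1, q2, q6} → {q0, q1, q2, q6}.
Read 'b': {q0, q1, q2, q6} → {q0, q1, q2, q3, q4, q5}.
Read 'c': {q0, q1, q2, q3, q4, q5} → {q0, q1, q2, q3, q4, q5, q6}.
Read 'c': {q0, q1, q2, q3, q4, q5, q6} → {q0, q1, q2, q3, q4, q5, q6}.
That set has 7 states.

7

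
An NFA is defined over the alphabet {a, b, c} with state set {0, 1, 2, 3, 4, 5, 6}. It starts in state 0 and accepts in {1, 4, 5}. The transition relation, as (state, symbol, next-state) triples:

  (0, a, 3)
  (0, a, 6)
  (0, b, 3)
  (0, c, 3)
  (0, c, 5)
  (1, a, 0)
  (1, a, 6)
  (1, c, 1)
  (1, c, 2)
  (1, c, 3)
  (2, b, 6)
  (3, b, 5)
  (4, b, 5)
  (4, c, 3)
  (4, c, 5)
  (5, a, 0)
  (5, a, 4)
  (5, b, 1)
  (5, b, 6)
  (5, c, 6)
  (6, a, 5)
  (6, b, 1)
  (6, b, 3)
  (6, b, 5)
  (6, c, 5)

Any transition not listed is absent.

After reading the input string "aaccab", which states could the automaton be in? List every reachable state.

Start in {0}.
Read 'a': 0→{3, 6}; now {3, 6}.
Read 'a': 3→∅, 6→{5}; now {5}.
Read 'c': 5→{6}; now {6}.
Read 'c': 6→{5}; now {5}.
Read 'a': 5→{0, 4}; now {0, 4}.
Read 'b': 0→{3}, 4→{5}; now {3, 5}.

{3, 5}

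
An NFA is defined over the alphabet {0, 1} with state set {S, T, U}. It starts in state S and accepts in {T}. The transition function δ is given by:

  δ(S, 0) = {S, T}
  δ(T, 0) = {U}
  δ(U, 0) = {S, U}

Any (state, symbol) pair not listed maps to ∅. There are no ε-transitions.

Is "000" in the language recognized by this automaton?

Yes

Start in {S}.
Read '0': {S} → {S, T}.
Read '0': {S, T} → {S, T, U}.
Read '0': {S, T, U} → {S, T, U}.
The final set {S, T, U} contains the accepting state T.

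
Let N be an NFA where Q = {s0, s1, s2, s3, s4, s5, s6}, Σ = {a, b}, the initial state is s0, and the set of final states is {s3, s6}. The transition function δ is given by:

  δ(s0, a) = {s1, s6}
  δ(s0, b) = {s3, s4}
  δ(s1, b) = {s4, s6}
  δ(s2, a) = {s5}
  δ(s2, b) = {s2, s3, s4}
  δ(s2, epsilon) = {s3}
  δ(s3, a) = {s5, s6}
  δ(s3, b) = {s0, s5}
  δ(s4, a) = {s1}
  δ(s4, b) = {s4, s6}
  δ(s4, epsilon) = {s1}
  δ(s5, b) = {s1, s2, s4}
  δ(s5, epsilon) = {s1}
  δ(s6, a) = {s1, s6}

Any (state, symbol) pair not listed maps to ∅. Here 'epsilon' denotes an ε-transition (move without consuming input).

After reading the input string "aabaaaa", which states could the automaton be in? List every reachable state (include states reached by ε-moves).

{s1, s6}

Start in {s0}.
Read 'a': {s0} → {s1, s6}.
Read 'a': {s1, s6} → {s1, s6}.
Read 'b': {s1, s6} → {s1, s4, s6}.
Read 'a': {s1, s4, s6} → {s1, s6}.
Read 'a': {s1, s6} → {s1, s6}.
Read 'a': {s1, s6} → {s1, s6}.
Read 'a': {s1, s6} → {s1, s6}.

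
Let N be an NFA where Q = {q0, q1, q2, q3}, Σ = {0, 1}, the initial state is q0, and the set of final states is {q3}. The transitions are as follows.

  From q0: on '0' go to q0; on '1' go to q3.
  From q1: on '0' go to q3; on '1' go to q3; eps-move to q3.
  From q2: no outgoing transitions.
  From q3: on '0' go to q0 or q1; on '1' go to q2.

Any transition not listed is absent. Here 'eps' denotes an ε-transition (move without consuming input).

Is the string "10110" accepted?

No

Start in {q0}.
Read '1': {q0} → {q3}.
Read '0': {q3} → {q0, q1, q3}.
Read '1': {q0, q1, q3} → {q2, q3}.
Read '1': {q2, q3} → {q2}.
Read '0': {q2} → ∅.
The final set ∅ contains no accepting state.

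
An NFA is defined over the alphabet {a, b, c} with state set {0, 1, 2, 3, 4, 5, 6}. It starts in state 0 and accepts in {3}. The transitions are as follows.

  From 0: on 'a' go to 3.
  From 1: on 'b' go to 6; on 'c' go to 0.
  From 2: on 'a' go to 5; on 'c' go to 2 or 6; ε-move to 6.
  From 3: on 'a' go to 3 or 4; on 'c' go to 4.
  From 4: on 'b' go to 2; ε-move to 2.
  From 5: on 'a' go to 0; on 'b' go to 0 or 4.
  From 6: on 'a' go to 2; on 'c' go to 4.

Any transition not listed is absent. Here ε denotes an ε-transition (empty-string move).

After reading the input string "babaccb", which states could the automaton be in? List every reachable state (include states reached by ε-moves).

Start in {0}.
Read 'b': 0→∅; now ∅.
The set is empty and remains empty for the remaining 6 symbols.

∅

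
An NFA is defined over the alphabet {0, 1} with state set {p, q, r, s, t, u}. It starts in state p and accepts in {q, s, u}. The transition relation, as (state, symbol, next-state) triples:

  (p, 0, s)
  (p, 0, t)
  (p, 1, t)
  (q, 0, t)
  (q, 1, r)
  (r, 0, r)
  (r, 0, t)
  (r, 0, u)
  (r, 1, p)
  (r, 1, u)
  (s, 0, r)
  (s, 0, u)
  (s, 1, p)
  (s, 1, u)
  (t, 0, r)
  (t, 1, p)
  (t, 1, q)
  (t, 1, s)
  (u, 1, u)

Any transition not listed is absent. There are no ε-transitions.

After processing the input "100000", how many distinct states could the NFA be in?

Start in {p}.
Read '1': {p} → {t}.
Read '0': {t} → {r}.
Read '0': {r} → {r, t, u}.
Read '0': {r, t, u} → {r, t, u}.
Read '0': {r, t, u} → {r, t, u}.
Read '0': {r, t, u} → {r, t, u}.
That set has 3 states.

3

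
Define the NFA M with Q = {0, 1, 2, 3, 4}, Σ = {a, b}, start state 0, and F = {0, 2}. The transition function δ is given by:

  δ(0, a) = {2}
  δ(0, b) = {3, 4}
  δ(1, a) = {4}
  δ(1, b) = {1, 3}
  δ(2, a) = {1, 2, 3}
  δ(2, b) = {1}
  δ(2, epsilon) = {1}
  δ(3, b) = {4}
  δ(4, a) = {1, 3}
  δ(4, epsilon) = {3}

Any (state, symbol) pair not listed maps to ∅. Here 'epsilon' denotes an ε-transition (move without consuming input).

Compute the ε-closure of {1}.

Begin with {1}.
No ε-moves leave this set, so the closure equals the set itself.

{1}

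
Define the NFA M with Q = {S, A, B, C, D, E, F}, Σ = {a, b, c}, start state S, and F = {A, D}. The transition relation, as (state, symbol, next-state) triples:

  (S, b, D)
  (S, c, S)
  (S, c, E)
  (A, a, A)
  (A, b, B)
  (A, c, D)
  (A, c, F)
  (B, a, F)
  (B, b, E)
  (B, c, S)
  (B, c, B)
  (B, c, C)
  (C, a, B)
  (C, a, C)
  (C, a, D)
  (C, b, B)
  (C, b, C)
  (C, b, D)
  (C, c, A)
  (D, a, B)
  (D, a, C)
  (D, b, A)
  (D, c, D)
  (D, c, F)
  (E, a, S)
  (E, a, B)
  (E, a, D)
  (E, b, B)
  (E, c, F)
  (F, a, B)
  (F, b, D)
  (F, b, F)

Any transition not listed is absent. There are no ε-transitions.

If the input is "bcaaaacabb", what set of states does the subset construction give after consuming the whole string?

Start in {S}.
Read 'b': S→{D}; now {D}.
Read 'c': D→{D, F}; now {D, F}.
Read 'a': D→{B, C}, F→{B}; now {B, C}.
Read 'a': B→{F}, C→{B, C, D}; now {B, C, D, F}.
Read 'a': B→{F}, C→{B, C, D}, D→{B, C}, F→{B}; now {B, C, D, F}.
Read 'a': B→{F}, C→{B, C, D}, D→{B, C}, F→{B}; now {B, C, D, F}.
Read 'c': B→{S, B, C}, C→{A}, D→{D, F}, F→∅; now {S, A, B, C, D, F}.
Read 'a': S→∅, A→{A}, B→{F}, C→{B, C, D}, D→{B, C}, F→{B}; now {A, B, C, D, F}.
Read 'b': A→{B}, B→{E}, C→{B, C, D}, D→{A}, F→{D, F}; now {A, B, C, D, E, F}.
Read 'b': A→{B}, B→{E}, C→{B, C, D}, D→{A}, E→{B}, F→{D, F}; now {A, B, C, D, E, F}.

{A, B, C, D, E, F}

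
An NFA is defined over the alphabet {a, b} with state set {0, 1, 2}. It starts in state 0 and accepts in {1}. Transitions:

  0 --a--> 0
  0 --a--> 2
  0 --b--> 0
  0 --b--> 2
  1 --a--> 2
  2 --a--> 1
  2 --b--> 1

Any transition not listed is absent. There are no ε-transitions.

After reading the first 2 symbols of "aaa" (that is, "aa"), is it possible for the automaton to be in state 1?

Start in {0}.
Read 'a': 0→{0, 2}; now {0, 2}.
Read 'a': 0→{0, 2}, 2→{1}; now {0, 1, 2}.
State 1 is in {0, 1, 2}.

Yes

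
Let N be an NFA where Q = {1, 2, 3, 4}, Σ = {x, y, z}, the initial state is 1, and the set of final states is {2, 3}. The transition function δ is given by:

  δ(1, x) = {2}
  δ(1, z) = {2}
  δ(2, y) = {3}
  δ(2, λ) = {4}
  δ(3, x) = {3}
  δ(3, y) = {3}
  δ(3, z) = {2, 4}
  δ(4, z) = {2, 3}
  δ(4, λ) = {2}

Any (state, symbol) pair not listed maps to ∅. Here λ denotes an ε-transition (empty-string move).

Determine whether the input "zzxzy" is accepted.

Yes

Start in {1}.
Read 'z': 1→{2}; union {2}; ε-closure = {2, 4}.
Read 'z': 2→∅, 4→{2, 3}; union {2, 3}; ε-closure = {2, 3, 4}.
Read 'x': 2→∅, 3→{3}, 4→∅; now {3}.
Read 'z': 3→{2, 4}; now {2, 4}.
Read 'y': 2→{3}, 4→∅; now {3}.
The final set {3} contains the accepting state 3.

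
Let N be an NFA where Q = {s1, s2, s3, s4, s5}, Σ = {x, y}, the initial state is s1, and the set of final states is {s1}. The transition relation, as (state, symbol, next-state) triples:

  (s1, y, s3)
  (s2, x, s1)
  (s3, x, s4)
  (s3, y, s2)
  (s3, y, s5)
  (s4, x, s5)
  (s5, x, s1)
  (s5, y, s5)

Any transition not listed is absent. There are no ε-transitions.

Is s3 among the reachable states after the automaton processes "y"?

Start in {s1}.
Read 'y': s1→{s3}; now {s3}.
State s3 is in {s3}.

Yes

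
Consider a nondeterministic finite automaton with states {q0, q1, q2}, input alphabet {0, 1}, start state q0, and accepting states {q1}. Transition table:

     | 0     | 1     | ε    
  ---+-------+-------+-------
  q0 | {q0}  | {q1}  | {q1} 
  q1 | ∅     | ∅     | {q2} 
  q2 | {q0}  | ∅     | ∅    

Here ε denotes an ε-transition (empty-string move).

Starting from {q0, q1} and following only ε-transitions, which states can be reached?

{q0, q1, q2}

Begin with {q0, q1}.
ε-move q1 → q2; add q2.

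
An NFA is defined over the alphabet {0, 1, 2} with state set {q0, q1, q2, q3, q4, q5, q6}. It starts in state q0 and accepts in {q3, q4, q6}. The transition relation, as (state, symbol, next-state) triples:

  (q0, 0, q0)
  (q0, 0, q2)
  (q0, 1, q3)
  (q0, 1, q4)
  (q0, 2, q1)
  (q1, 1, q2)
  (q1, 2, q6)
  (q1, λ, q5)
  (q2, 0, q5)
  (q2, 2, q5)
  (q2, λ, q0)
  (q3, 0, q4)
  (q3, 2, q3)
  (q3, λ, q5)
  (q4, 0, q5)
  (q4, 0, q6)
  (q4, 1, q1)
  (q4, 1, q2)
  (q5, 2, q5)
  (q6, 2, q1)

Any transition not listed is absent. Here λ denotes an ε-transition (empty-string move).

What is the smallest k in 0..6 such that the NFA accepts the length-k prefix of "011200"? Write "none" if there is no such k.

2

Start in {q0}.
Read '0': q0→{q0, q2}; now {q0, q2}.
Read '1': q0→{q3, q4}, q2→∅; union {q3, q4}; ε-closure = {q3, q4, q5}.
None of the earlier sets intersect F, but {q3, q4, q5} does.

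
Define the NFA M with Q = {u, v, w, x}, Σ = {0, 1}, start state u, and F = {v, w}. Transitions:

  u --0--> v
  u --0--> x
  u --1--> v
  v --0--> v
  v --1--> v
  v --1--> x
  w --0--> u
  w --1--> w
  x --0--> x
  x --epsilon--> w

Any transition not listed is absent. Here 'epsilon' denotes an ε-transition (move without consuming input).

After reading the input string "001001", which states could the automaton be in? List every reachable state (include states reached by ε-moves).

Start in {u}.
Read '0': {u} → {v, w, x}.
Read '0': {v, w, x} → {u, v, w, x}.
Read '1': {u, v, w, x} → {v, w, x}.
Read '0': {v, w, x} → {u, v, w, x}.
Read '0': {u, v, w, x} → {u, v, w, x}.
Read '1': {u, v, w, x} → {v, w, x}.

{v, w, x}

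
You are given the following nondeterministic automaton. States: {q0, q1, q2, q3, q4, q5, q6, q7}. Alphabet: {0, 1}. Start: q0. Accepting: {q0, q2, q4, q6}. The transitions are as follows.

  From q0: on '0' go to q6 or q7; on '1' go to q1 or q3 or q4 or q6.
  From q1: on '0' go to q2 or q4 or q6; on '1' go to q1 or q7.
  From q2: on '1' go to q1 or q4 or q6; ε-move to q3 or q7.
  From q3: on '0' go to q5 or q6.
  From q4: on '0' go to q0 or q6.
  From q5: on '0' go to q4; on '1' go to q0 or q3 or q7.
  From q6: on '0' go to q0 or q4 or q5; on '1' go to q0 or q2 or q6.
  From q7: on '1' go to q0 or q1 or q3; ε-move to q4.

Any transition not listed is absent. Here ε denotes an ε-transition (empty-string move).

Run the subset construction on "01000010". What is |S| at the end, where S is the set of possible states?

Start in {q0}.
Read '0': {q0} → {q4, q6, q7}.
Read '1': {q4, q6, q7} → {q0, q1, q2, q3, q4, q6, q7}.
Read '0': {q0, q1, q2, q3, q4, q6, q7} → {q0, q2, q3, q4, q5, q6, q7}.
Read '0': {q0, q2, q3, q4, q5, q6, q7} → {q0, q4, q5, q6, q7}.
Read '0': {q0, q4, q5, q6, q7} → {q0, q4, q5, q6, q7}.
Read '0': {q0, q4, q5, q6, q7} → {q0, q4, q5, q6, q7}.
Read '1': {q0, q4, q5, q6, q7} → {q0, q1, q2, q3, q4, q6, q7}.
Read '0': {q0, q1, q2, q3, q4, q6, q7} → {q0, q2, q3, q4, q5, q6, q7}.
That set has 7 states.

7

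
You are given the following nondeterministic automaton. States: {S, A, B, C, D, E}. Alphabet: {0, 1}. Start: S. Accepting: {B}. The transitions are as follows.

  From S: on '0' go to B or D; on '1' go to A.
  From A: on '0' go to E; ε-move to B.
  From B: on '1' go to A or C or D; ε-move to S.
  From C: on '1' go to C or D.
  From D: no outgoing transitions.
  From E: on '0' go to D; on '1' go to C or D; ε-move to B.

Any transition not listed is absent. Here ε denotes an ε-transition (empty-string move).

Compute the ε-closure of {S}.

Begin with {S}.
No ε-moves leave this set, so the closure equals the set itself.

{S}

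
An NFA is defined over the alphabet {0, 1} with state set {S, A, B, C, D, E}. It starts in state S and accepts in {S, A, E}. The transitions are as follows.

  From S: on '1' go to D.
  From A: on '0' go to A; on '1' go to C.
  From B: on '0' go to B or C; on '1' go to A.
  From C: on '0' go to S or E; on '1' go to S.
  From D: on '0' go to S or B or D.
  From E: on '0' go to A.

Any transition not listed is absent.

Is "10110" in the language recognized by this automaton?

Start in {S}.
Read '1': S→{D}; now {D}.
Read '0': D→{S, B, D}; now {S, B, D}.
Read '1': S→{D}, B→{A}, D→∅; now {A, D}.
Read '1': A→{C}, D→∅; now {C}.
Read '0': C→{S, E}; now {S, E}.
The final set {S, E} contains the accepting states S, E.

Yes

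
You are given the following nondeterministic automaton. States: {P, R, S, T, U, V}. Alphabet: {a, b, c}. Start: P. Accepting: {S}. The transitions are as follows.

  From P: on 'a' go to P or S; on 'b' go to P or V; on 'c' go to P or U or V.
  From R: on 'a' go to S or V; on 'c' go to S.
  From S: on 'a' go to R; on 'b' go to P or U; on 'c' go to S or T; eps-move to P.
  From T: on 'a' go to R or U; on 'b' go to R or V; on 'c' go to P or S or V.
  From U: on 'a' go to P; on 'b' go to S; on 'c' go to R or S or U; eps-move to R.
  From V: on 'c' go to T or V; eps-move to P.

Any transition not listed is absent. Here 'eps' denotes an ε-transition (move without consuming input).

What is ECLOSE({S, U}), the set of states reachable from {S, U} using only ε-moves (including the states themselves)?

{P, R, S, U}

Begin with {S, U}.
ε-move S → P; add P.
ε-move U → R; add R.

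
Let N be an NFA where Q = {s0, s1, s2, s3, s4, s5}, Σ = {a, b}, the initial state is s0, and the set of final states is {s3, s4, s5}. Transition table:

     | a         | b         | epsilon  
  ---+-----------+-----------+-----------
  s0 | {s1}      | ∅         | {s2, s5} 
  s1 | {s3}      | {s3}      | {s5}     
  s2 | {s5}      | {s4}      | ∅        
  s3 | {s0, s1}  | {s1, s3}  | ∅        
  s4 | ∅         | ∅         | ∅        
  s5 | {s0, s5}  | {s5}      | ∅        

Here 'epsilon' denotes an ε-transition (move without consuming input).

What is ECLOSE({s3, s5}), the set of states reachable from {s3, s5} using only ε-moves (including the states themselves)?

Begin with {s3, s5}.
No ε-moves leave this set, so the closure equals the set itself.

{s3, s5}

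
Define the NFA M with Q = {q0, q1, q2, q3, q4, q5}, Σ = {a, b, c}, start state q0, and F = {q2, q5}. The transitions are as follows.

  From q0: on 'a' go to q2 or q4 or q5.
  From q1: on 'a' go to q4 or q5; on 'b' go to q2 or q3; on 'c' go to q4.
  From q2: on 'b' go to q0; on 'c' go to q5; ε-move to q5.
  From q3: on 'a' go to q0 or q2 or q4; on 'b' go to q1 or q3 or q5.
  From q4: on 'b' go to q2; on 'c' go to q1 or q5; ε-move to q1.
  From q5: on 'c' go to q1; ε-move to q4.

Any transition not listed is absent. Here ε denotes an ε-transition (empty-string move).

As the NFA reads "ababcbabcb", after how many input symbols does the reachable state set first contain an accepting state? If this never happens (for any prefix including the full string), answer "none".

Start in {q0}.
Read 'a': {q0} → {q1, q2, q4, q5}.
None of the earlier sets intersect F, but {q1, q2, q4, q5} does.

1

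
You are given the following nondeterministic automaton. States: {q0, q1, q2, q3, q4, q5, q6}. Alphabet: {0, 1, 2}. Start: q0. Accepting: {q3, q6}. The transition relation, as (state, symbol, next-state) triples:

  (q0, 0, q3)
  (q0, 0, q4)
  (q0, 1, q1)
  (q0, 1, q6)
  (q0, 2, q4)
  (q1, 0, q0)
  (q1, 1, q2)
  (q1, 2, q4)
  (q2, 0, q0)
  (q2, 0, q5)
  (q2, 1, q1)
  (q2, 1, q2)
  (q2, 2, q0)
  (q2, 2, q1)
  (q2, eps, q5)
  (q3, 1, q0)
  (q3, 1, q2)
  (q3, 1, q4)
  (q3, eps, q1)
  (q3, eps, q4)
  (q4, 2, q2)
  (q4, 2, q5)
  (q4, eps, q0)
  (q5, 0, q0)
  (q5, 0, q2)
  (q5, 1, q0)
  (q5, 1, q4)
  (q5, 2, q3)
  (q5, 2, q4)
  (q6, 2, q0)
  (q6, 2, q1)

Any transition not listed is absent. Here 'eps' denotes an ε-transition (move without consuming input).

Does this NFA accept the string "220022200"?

Yes

Start in {q0}.
Read '2': q0→{q4}; union {q4}; ε-closure = {q0, q4}.
Read '2': q0→{q4}, q4→{q2, q5}; union {q2, q4, q5}; ε-closure = {q0, q2, q4, q5}.
Read '0': q0→{q3, q4}, q2→{q0, q5}, q4→∅, q5→{q0, q2}; union {q0, q2, q3, q4, q5}; ε-closure = {q0, q1, q2, q3, q4, q5}.
Read '0': q0→{q3, q4}, q1→{q0}, q2→{q0, q5}, q3→∅, q4→∅, q5→{q0, q2}; union {q0, q2, q3, q4, q5}; ε-closure = {q0, q1, q2, q3, q4, q5}.
Read '2': q0→{q4}, q1→{q4}, q2→{q0, q1}, q3→∅, q4→{q2, q5}, q5→{q3, q4}; now {q0, q1, q2, q3, q4, q5}.
Read '2': q0→{q4}, q1→{q4}, q2→{q0, q1}, q3→∅, q4→{q2, q5}, q5→{q3, q4}; now {q0, q1, q2, q3, q4, q5}.
Read '2': q0→{q4}, q1→{q4}, q2→{q0, q1}, q3→∅, q4→{q2, q5}, q5→{q3, q4}; now {q0, q1, q2, q3, q4, q5}.
Read '0': q0→{q3, q4}, q1→{q0}, q2→{q0, q5}, q3→∅, q4→∅, q5→{q0, q2}; union {q0, q2, q3, q4, q5}; ε-closure = {q0, q1, q2, q3, q4, q5}.
Read '0': q0→{q3, q4}, q1→{q0}, q2→{q0, q5}, q3→∅, q4→∅, q5→{q0, q2}; union {q0, q2, q3, q4, q5}; ε-closure = {q0, q1, q2, q3, q4, q5}.
The final set {q0, q1, q2, q3, q4, q5} contains the accepting state q3.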